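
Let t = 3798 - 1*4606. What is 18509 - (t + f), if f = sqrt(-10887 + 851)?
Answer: 19317 - 2*I*sqrt(2509) ≈ 19317.0 - 100.18*I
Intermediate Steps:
f = 2*I*sqrt(2509) (f = sqrt(-10036) = 2*I*sqrt(2509) ≈ 100.18*I)
t = -808 (t = 3798 - 4606 = -808)
18509 - (t + f) = 18509 - (-808 + 2*I*sqrt(2509)) = 18509 + (808 - 2*I*sqrt(2509)) = 19317 - 2*I*sqrt(2509)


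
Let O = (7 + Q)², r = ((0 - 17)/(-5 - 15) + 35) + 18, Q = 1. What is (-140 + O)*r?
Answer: -20463/5 ≈ -4092.6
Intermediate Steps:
r = 1077/20 (r = (-17/(-20) + 35) + 18 = (-17*(-1/20) + 35) + 18 = (17/20 + 35) + 18 = 717/20 + 18 = 1077/20 ≈ 53.850)
O = 64 (O = (7 + 1)² = 8² = 64)
(-140 + O)*r = (-140 + 64)*(1077/20) = -76*1077/20 = -20463/5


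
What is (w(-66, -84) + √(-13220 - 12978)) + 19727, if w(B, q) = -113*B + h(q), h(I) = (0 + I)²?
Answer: 34241 + I*√26198 ≈ 34241.0 + 161.86*I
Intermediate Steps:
h(I) = I²
w(B, q) = q² - 113*B (w(B, q) = -113*B + q² = q² - 113*B)
(w(-66, -84) + √(-13220 - 12978)) + 19727 = (((-84)² - 113*(-66)) + √(-13220 - 12978)) + 19727 = ((7056 + 7458) + √(-26198)) + 19727 = (14514 + I*√26198) + 19727 = 34241 + I*√26198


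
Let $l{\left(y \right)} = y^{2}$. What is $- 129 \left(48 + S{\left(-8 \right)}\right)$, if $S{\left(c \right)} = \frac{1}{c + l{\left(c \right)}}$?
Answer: $- \frac{346881}{56} \approx -6194.3$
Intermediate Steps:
$S{\left(c \right)} = \frac{1}{c + c^{2}}$
$- 129 \left(48 + S{\left(-8 \right)}\right) = - 129 \left(48 + \frac{1}{\left(-8\right) \left(1 - 8\right)}\right) = - 129 \left(48 - \frac{1}{8 \left(-7\right)}\right) = - 129 \left(48 - - \frac{1}{56}\right) = - 129 \left(48 + \frac{1}{56}\right) = \left(-129\right) \frac{2689}{56} = - \frac{346881}{56}$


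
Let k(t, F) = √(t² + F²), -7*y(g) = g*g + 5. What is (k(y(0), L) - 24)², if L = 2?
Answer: (168 - √221)²/49 ≈ 478.57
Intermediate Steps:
y(g) = -5/7 - g²/7 (y(g) = -(g*g + 5)/7 = -(g² + 5)/7 = -(5 + g²)/7 = -5/7 - g²/7)
k(t, F) = √(F² + t²)
(k(y(0), L) - 24)² = (√(2² + (-5/7 - ⅐*0²)²) - 24)² = (√(4 + (-5/7 - ⅐*0)²) - 24)² = (√(4 + (-5/7 + 0)²) - 24)² = (√(4 + (-5/7)²) - 24)² = (√(4 + 25/49) - 24)² = (√(221/49) - 24)² = (√221/7 - 24)² = (-24 + √221/7)²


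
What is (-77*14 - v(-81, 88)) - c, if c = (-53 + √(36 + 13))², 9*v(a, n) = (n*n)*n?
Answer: -710218/9 ≈ -78913.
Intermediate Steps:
v(a, n) = n³/9 (v(a, n) = ((n*n)*n)/9 = (n²*n)/9 = n³/9)
c = 2116 (c = (-53 + √49)² = (-53 + 7)² = (-46)² = 2116)
(-77*14 - v(-81, 88)) - c = (-77*14 - 88³/9) - 1*2116 = (-1078 - 681472/9) - 2116 = -691174/9 - 2116 = -710218/9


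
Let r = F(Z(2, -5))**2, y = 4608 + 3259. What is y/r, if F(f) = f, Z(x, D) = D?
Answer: 7867/25 ≈ 314.68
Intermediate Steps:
y = 7867
r = 25 (r = (-5)**2 = 25)
y/r = 7867/25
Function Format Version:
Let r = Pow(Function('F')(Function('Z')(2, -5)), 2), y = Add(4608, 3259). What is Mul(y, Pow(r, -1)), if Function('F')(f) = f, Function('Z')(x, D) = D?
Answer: Rational(7867, 25) ≈ 314.68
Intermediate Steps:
y = 7867
r = 25 (r = Pow(-5, 2) = 25)
Mul(y, Pow(r, -1)) = Mul(7867, Pow(25, -1)) = Mul(7867, Rational(1, 25)) = Rational(7867, 25)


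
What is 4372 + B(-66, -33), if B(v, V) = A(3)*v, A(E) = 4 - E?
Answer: 4306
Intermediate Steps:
B(v, V) = v (B(v, V) = (4 - 1*3)*v = (4 - 3)*v = 1*v = v)
4372 + B(-66, -33) = 4372 - 66 = 4306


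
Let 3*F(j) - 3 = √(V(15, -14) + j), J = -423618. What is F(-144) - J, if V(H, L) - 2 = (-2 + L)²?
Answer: 423619 + √114/3 ≈ 4.2362e+5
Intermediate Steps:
V(H, L) = 2 + (-2 + L)²
F(j) = 1 + √(258 + j)/3 (F(j) = 1 + √((2 + (-2 - 14)²) + j)/3 = 1 + √((2 + (-16)²) + j)/3 = 1 + √((2 + 256) + j)/3 = 1 + √(258 + j)/3)
F(-144) - J = (1 + √(258 - 144)/3) - 1*(-423618) = (1 + √114/3) + 423618 = 423619 + √114/3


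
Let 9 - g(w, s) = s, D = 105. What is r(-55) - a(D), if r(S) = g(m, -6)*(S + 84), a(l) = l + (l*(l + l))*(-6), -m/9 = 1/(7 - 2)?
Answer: 132630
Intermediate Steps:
m = -9/5 (m = -9/(7 - 2) = -9/5 ≈ -1.8000)
g(w, s) = 9 - s
a(l) = l - 12*l² (a(l) = l + (l*(2*l))*(-6) = l + (2*l²)*(-6) = l - 12*l²)
r(S) = 1260 + 15*S (r(S) = (9 - 1*(-6))*(S + 84) = (9 + 6)*(84 + S) = 15*(84 + S) = 1260 + 15*S)
r(-55) - a(D) = (1260 + 15*(-55)) - 105*(1 - 12*105) = (1260 - 825) - 105*(1 - 1260) = 435 - 105*(-1259) = 435 - 1*(-132195) = 435 + 132195 = 132630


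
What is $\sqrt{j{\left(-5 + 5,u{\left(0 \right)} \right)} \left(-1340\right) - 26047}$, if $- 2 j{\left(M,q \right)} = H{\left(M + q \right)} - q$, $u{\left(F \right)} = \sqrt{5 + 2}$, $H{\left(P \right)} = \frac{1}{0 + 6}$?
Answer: $\frac{\sqrt{-233418 - 6030 \sqrt{7}}}{3} \approx 166.46 i$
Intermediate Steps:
$H{\left(P \right)} = \frac{1}{6}$
$u{\left(F \right)} = \sqrt{7}$
$j{\left(M,q \right)} = - \frac{1}{12} + \frac{q}{2}$ ($j{\left(M,q \right)} = - \frac{\frac{1}{6} - q}{2} = - \frac{1}{12} + \frac{q}{2}$)
$\sqrt{j{\left(-5 + 5,u{\left(0 \right)} \right)} \left(-1340\right) - 26047} = \sqrt{\left(- \frac{1}{12} + \frac{\sqrt{7}}{2}\right) \left(-1340\right) - 26047} = \sqrt{\left(\frac{335}{3} - 670 \sqrt{7}\right) - 26047} = \sqrt{- \frac{77806}{3} - 670 \sqrt{7}}$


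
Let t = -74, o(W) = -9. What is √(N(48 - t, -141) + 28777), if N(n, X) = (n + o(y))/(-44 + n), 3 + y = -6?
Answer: √175088082/78 ≈ 169.64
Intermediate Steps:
y = -9 (y = -3 - 6 = -9)
N(n, X) = (-9 + n)/(-44 + n) (N(n, X) = (n - 9)/(-44 + n) = (-9 + n)/(-44 + n))
√(N(48 - t, -141) + 28777) = √((-9 + (48 - 1*(-74)))/(-44 + (48 - 1*(-74))) + 28777) = √((-9 + (48 + 74))/(-44 + (48 + 74)) + 28777) = √((-9 + 122)/(-44 + 122) + 28777) = √(113/78 + 28777) = √(2244719/78) = √175088082/78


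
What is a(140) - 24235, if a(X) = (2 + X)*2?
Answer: -23951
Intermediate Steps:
a(X) = 4 + 2*X
a(140) - 24235 = (4 + 2*140) - 24235 = (4 + 280) - 24235 = 284 - 24235 = -23951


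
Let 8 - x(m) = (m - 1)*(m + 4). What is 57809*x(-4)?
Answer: 462472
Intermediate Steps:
x(m) = 8 - (-1 + m)*(4 + m) (x(m) = 8 - (m - 1)*(m + 4) = 8 - (-1 + m)*(4 + m))
57809*x(-4) = 57809*(12 - 1*(-4)² - 3*(-4)) = 57809*(12 - 1*16 + 12) = 57809*(12 - 16 + 12) = 57809*8 = 462472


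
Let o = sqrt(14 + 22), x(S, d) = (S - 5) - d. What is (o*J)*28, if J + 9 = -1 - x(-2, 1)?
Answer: -336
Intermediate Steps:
x(S, d) = -5 + S - d (x(S, d) = (-5 + S) - d = -5 + S - d)
J = -2 (J = -9 + (-1 - (-5 - 2 - 1*1)) = -9 + (-1 - (-5 - 2 - 1)) = -9 + (-1 - 1*(-8)) = -9 + (-1 + 8) = -9 + 7 = -2)
o = 6 (o = sqrt(36) = 6)
(o*J)*28 = (6*(-2))*28 = -12*28 = -336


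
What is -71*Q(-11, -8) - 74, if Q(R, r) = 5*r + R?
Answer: 3547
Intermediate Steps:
Q(R, r) = R + 5*r
-71*Q(-11, -8) - 74 = -71*(-11 + 5*(-8)) - 74 = -71*(-11 - 40) - 74 = -71*(-51) - 74 = 3621 - 74 = 3547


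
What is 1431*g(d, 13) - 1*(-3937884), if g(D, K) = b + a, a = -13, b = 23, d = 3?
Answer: 3952194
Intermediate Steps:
g(D, K) = 10 (g(D, K) = 23 - 13 = 10)
1431*g(d, 13) - 1*(-3937884) = 1431*10 - 1*(-3937884) = 14310 + 3937884 = 3952194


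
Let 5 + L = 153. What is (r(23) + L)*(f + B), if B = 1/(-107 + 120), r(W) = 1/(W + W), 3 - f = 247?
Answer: -21591339/598 ≈ -36106.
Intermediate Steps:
f = -244 (f = 3 - 1*247 = 3 - 247 = -244)
r(W) = 1/(2*W)
B = 1/13 ≈ 0.076923
L = 148 (L = -5 + 153 = 148)
(r(23) + L)*(f + B) = ((½)/23 + 148)*(-244 + 1/13) = ((½)*(1/23) + 148)*(-3171/13) = (1/46 + 148)*(-3171/13) = (6809/46)*(-3171/13) = -21591339/598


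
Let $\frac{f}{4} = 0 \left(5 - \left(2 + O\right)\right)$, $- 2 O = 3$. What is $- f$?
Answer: $0$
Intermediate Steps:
$O = - \frac{3}{2}$ ($O = \left(- \frac{1}{2}\right) 3 = - \frac{3}{2} \approx -1.5$)
$f = 0$ ($f = 4 \cdot 0 \left(5 - \frac{1}{2}\right) = 4 \cdot 0 \cdot \frac{9}{2} = 4 \cdot 0 = 0$)
$- f = \left(-1\right) 0 = 0$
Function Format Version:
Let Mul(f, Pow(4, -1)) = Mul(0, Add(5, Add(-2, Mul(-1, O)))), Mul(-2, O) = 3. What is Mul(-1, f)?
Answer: 0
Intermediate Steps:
O = Rational(-3, 2) (O = Mul(Rational(-1, 2), 3) = Rational(-3, 2) ≈ -1.5000)
f = 0 (f = Mul(4, Mul(0, Add(5, Add(-2, Mul(-1, Rational(-3, 2)))))) = Mul(4, Mul(0, Add(5, Add(-2, Rational(3, 2))))) = Mul(4, Mul(0, Add(5, Rational(-1, 2)))) = Mul(4, Mul(0, Rational(9, 2))) = Mul(4, 0) = 0)
Mul(-1, f) = Mul(-1, 0) = 0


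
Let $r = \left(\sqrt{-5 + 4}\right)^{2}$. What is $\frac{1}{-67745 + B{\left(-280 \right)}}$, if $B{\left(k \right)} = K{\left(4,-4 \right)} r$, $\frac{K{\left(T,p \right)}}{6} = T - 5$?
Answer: $- \frac{1}{67739} \approx -1.4763 \cdot 10^{-5}$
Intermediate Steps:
$K{\left(T,p \right)} = -30 + 6 T$ ($K{\left(T,p \right)} = 6 \left(T - 5\right) = 6 \left(-5 + T\right) = -30 + 6 T$)
$r = -1$ ($r = \left(\sqrt{-1}\right)^{2} = i^{2} = -1$)
$B{\left(k \right)} = 6$ ($B{\left(k \right)} = \left(-30 + 6 \cdot 4\right) \left(-1\right) = \left(-30 + 24\right) \left(-1\right) = \left(-6\right) \left(-1\right) = 6$)
$\frac{1}{-67745 + B{\left(-280 \right)}} = \frac{1}{-67745 + 6} = \frac{1}{-67739} = - \frac{1}{67739}$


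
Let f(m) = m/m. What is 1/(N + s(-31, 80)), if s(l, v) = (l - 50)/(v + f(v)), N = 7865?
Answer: 1/7864 ≈ 0.00012716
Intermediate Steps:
f(m) = 1
s(l, v) = (-50 + l)/(1 + v) (s(l, v) = (l - 50)/(v + 1) = (-50 + l)/(1 + v))
1/(N + s(-31, 80)) = 1/(7865 + (-50 - 31)/(1 + 80)) = 1/(7865 - 81/81) = 1/(7865 + (1/81)*(-81)) = 1/(7865 - 1) = 1/7864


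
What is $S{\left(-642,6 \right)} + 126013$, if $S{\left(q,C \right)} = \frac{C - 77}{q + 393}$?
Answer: $\frac{31377308}{249} \approx 1.2601 \cdot 10^{5}$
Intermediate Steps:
$S{\left(q,C \right)} = \frac{-77 + C}{393 + q}$
$S{\left(-642,6 \right)} + 126013 = \frac{-77 + 6}{393 - 642} + 126013 = \frac{1}{-249} \left(-71\right) + 126013 = \left(- \frac{1}{249}\right) \left(-71\right) + 126013 = \frac{71}{249} + 126013 = \frac{31377308}{249}$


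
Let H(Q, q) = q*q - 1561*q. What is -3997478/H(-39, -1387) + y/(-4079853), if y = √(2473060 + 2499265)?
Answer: -1998739/2044438 - 5*√198893/4079853 ≈ -0.97819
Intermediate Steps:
H(Q, q) = q² - 1561*q
y = 5*√198893 (y = √4972325 = 5*√198893 ≈ 2229.9)
-3997478/H(-39, -1387) + y/(-4079853) = -3997478*(-1/(1387*(-1561 - 1387))) + (5*√198893)/(-4079853) = -3997478/((-1387*(-2948))) + (5*√198893)*(-1/4079853) = -3997478/4088876 - 5*√198893/4079853 = -3997478*1/4088876 - 5*√198893/4079853 = -1998739/2044438 - 5*√198893/4079853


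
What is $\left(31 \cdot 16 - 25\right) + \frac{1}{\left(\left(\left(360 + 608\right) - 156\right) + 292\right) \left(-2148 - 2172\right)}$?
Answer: $\frac{2246330879}{4769280} \approx 471.0$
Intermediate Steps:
$\left(31 \cdot 16 - 25\right) + \frac{1}{\left(\left(\left(360 + 608\right) - 156\right) + 292\right) \left(-2148 - 2172\right)} = \left(496 - 25\right) + \frac{1}{\left(\left(968 - 156\right) + 292\right) \left(-4320\right)} = 471 + \frac{1}{\left(812 + 292\right) \left(-4320\right)} = 471 + \frac{1}{1104 \left(-4320\right)} = 471 + \frac{1}{-4769280} = 471 - \frac{1}{4769280} = \frac{2246330879}{4769280}$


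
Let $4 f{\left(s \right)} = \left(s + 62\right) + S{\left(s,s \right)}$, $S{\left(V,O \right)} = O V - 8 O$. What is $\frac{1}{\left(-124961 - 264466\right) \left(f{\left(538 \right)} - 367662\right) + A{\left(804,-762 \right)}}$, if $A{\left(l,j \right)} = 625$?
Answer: $\frac{1}{115358792554} \approx 8.6686 \cdot 10^{-12}$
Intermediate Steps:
$S{\left(V,O \right)} = - 8 O + O V$
$f{\left(s \right)} = \frac{31}{2} + \frac{s}{4} + \frac{s \left(-8 + s\right)}{4}$ ($f{\left(s \right)} = \frac{\left(s + 62\right) + s \left(-8 + s\right)}{4} = \frac{\left(62 + s\right) + s \left(-8 + s\right)}{4} = \frac{62 + s + s \left(-8 + s\right)}{4} = \frac{31}{2} + \frac{s}{4} + \frac{s \left(-8 + s\right)}{4}$)
$\frac{1}{\left(-124961 - 264466\right) \left(f{\left(538 \right)} - 367662\right) + A{\left(804,-762 \right)}} = \frac{1}{\left(-124961 - 264466\right) \left(\left(\frac{31}{2} + \frac{1}{4} \cdot 538 + \frac{1}{4} \cdot 538 \left(-8 + 538\right)\right) - 367662\right) + 625} = \frac{1}{- 389427 \left(\left(\frac{31}{2} + \frac{269}{2} + \frac{1}{4} \cdot 538 \cdot 530\right) - 367662\right) + 625} = \frac{1}{- 389427 \left(\left(\frac{31}{2} + \frac{269}{2} + 71285\right) - 367662\right) + 625} = \frac{1}{- 389427 \left(71435 - 367662\right) + 625} = \frac{1}{\left(-389427\right) \left(-296227\right) + 625} = \frac{1}{115358791929 + 625} = \frac{1}{115358792554}$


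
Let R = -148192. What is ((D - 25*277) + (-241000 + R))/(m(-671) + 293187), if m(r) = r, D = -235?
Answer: -99088/73129 ≈ -1.3550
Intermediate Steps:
((D - 25*277) + (-241000 + R))/(m(-671) + 293187) = ((-235 - 25*277) + (-241000 - 148192))/(-671 + 293187) = ((-235 - 6925) - 389192)/292516 = (-7160 - 389192)*(1/292516) = -396352*1/292516 = -99088/73129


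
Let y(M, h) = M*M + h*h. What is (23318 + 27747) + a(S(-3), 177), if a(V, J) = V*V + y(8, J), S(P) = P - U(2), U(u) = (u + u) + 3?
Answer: 82558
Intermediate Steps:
U(u) = 3 + 2*u (U(u) = 2*u + 3 = 3 + 2*u)
y(M, h) = M**2 + h**2
S(P) = -7 + P (S(P) = P - (3 + 2*2) = P - (3 + 4) = P - 1*7 = P - 7 = -7 + P)
a(V, J) = 64 + J**2 + V**2 (a(V, J) = V*V + (8**2 + J**2) = V**2 + (64 + J**2) = 64 + J**2 + V**2)
(23318 + 27747) + a(S(-3), 177) = (23318 + 27747) + (64 + 177**2 + (-7 - 3)**2) = 51065 + (64 + 31329 + (-10)**2) = 51065 + (64 + 31329 + 100) = 51065 + 31493 = 82558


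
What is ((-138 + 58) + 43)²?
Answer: 1369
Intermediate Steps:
((-138 + 58) + 43)² = (-80 + 43)² = (-37)² = 1369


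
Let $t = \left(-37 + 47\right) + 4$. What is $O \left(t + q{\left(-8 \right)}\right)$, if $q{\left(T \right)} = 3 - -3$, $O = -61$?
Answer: $-1220$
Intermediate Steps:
$q{\left(T \right)} = 6$ ($q{\left(T \right)} = 3 + 3 = 6$)
$t = 14$ ($t = 10 + 4 = 14$)
$O \left(t + q{\left(-8 \right)}\right) = - 61 \left(14 + 6\right) = \left(-61\right) 20 = -1220$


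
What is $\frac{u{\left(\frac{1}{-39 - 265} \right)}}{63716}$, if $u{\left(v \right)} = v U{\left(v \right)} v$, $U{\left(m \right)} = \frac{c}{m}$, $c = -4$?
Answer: $\frac{1}{4842416} \approx 2.0651 \cdot 10^{-7}$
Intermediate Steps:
$U{\left(m \right)} = - \frac{4}{m}$
$u{\left(v \right)} = - 4 v$ ($u{\left(v \right)} = v \left(- \frac{4}{v}\right) v = - 4 v$)
$\frac{u{\left(\frac{1}{-39 - 265} \right)}}{63716} = \frac{\left(-4\right) \frac{1}{-39 - 265}}{63716} = - \frac{4}{-304} \cdot \frac{1}{63716} = \left(-4\right) \left(- \frac{1}{304}\right) \frac{1}{63716} = \frac{1}{76} \cdot \frac{1}{63716} = \frac{1}{4842416}$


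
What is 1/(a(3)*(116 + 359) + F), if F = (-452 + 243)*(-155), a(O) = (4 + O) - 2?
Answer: 1/34770 ≈ 2.8760e-5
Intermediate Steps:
a(O) = 2 + O
F = 32395 (F = -209*(-155) = 32395)
1/(a(3)*(116 + 359) + F) = 1/((2 + 3)*(116 + 359) + 32395) = 1/(5*475 + 32395) = 1/(2375 + 32395) = 1/34770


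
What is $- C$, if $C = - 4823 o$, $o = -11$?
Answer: $-53053$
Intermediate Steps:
$C = 53053$ ($C = \left(-4823\right) \left(-11\right) = 53053$)
$- C = \left(-1\right) 53053 = -53053$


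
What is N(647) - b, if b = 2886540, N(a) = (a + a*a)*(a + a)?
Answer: 539630724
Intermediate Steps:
N(a) = 2*a*(a + a²) (N(a) = (a + a²)*(2*a) = 2*a*(a + a²))
N(647) - b = 2*647²*(1 + 647) - 1*2886540 = 2*418609*648 - 2886540 = 542517264 - 2886540 = 539630724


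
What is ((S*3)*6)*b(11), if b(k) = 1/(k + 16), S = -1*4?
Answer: -8/3 ≈ -2.6667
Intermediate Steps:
S = -4
b(k) = 1/(16 + k)
((S*3)*6)*b(11) = (-4*3*6)/(16 + 11) = -12*6/27 = -72*1/27 = -8/3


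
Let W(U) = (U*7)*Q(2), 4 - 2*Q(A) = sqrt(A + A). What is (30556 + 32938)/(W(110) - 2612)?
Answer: -31747/921 ≈ -34.470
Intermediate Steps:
Q(A) = 2 - sqrt(2)*sqrt(A)/2 (Q(A) = 2 - sqrt(A + A)/2 = 2 - sqrt(2)*sqrt(A)/2)
W(U) = 7*U (W(U) = (U*7)*(2 - sqrt(2)*sqrt(2)/2) = (7*U)*(2 - 1) = (7*U)*1 = 7*U)
(30556 + 32938)/(W(110) - 2612) = (30556 + 32938)/(7*110 - 2612) = 63494/(770 - 2612) = 63494/(-1842) = 63494*(-1/1842) = -31747/921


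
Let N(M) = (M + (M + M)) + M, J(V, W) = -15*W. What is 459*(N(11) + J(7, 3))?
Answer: -459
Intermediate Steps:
N(M) = 4*M (N(M) = (M + 2*M) + M = 3*M + M = 4*M)
459*(N(11) + J(7, 3)) = 459*(4*11 - 15*3) = 459*(44 - 45) = 459*(-1) = -459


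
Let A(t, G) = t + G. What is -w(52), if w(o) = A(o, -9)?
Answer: -43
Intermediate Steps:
A(t, G) = G + t
w(o) = -9 + o
-w(52) = -(-9 + 52) = -1*43 = -43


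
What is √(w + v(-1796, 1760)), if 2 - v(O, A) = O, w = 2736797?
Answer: √2738595 ≈ 1654.9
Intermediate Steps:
v(O, A) = 2 - O
√(w + v(-1796, 1760)) = √(2736797 + (2 - 1*(-1796))) = √(2736797 + (2 + 1796)) = √(2736797 + 1798) = √2738595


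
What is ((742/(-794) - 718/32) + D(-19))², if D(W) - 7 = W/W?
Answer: 9534155449/40347904 ≈ 236.30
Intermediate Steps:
D(W) = 8 (D(W) = 7 + W/W = 7 + 1 = 8)
((742/(-794) - 718/32) + D(-19))² = ((742/(-794) - 718/32) + 8)² = ((742*(-1/794) - 718*1/32) + 8)² = ((-371/397 - 359/16) + 8)² = (-148459/6352 + 8)² = (-97643/6352)² = 9534155449/40347904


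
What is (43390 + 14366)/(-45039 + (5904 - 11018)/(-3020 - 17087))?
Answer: -1161299892/905594059 ≈ -1.2824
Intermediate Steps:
(43390 + 14366)/(-45039 + (5904 - 11018)/(-3020 - 17087)) = 57756/(-45039 - 5114/(-20107)) = 57756/(-45039 - 5114*(-1/20107)) = 57756/(-45039 + 5114/20107) = 57756/(-905594059/20107) = 57756*(-20107/905594059) = -1161299892/905594059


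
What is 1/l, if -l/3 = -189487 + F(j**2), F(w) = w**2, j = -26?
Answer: -1/802467 ≈ -1.2462e-6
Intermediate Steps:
l = -802467 (l = -3*(-189487 + ((-26)**2)**2) = -3*(-189487 + 676**2) = -3*(-189487 + 456976) = -3*267489 = -802467)
1/l = 1/(-802467) = -1/802467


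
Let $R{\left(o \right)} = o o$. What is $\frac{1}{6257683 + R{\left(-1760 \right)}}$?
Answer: $\frac{1}{9355283} \approx 1.0689 \cdot 10^{-7}$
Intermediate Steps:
$R{\left(o \right)} = o^{2}$
$\frac{1}{6257683 + R{\left(-1760 \right)}} = \frac{1}{6257683 + \left(-1760\right)^{2}} = \frac{1}{6257683 + 3097600} = \frac{1}{9355283}$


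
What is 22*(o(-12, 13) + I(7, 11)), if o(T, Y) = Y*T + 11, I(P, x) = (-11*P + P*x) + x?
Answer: -2948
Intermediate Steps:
I(P, x) = x - 11*P + P*x
o(T, Y) = 11 + T*Y (o(T, Y) = T*Y + 11 = 11 + T*Y)
22*(o(-12, 13) + I(7, 11)) = 22*((11 - 12*13) + (11 - 11*7 + 7*11)) = 22*((11 - 156) + (11 - 77 + 77)) = 22*(-145 + 11) = 22*(-134) = -2948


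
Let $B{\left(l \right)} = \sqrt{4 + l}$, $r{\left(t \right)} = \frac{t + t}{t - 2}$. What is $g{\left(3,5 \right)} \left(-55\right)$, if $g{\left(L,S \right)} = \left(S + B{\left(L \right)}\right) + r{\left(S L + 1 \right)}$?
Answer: $- \frac{2805}{7} - 55 \sqrt{7} \approx -546.23$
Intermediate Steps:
$r{\left(t \right)} = \frac{2 t}{-2 + t}$
$g{\left(L,S \right)} = S + \sqrt{4 + L} + \frac{2 \left(1 + L S\right)}{-1 + L S}$ ($g{\left(L,S \right)} = \left(S + \sqrt{4 + L}\right) + \frac{2 \left(S L + 1\right)}{-2 + \left(S L + 1\right)} = \left(S + \sqrt{4 + L}\right) + \frac{2 \left(L S + 1\right)}{-2 + \left(L S + 1\right)} = \left(S + \sqrt{4 + L}\right) + \frac{2 \left(1 + L S\right)}{-2 + \left(1 + L S\right)} = \left(S + \sqrt{4 + L}\right) + \frac{2 \left(1 + L S\right)}{-1 + L S} = S + \sqrt{4 + L} + \frac{2 \left(1 + L S\right)}{-1 + L S}$)
$g{\left(3,5 \right)} \left(-55\right) = \frac{2 + \left(-1 + 3 \cdot 5\right) \left(5 + \sqrt{4 + 3}\right) + 2 \cdot 3 \cdot 5}{-1 + 3 \cdot 5} \left(-55\right) = \frac{2 + \left(-1 + 15\right) \left(5 + \sqrt{7}\right) + 30}{-1 + 15} \left(-55\right) = \frac{2 + 14 \left(5 + \sqrt{7}\right) + 30}{14} \left(-55\right) = \frac{2 + \left(70 + 14 \sqrt{7}\right) + 30}{14} \left(-55\right) = \frac{102 + 14 \sqrt{7}}{14} \left(-55\right) = \left(\frac{51}{7} + \sqrt{7}\right) \left(-55\right) = - \frac{2805}{7} - 55 \sqrt{7}$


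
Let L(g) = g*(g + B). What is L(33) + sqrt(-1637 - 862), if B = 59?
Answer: 3036 + 7*I*sqrt(51) ≈ 3036.0 + 49.99*I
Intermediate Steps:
L(g) = g*(59 + g) (L(g) = g*(g + 59) = g*(59 + g))
L(33) + sqrt(-1637 - 862) = 33*(59 + 33) + sqrt(-1637 - 862) = 33*92 + sqrt(-2499) = 3036 + 7*I*sqrt(51)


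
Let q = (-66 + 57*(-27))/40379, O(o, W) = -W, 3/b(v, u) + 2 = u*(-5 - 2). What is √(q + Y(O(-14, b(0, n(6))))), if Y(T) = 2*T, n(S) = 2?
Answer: 9*√107973446/161516 ≈ 0.57901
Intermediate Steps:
b(v, u) = 3/(-2 - 7*u) (b(v, u) = 3/(-2 + u*(-5 - 2)) = 3/(-2 + u*(-7)) = 3/(-2 - 7*u))
q = -1605/40379 (q = (-66 - 1539)*(1/40379) = -1605*1/40379 = -1605/40379 ≈ -0.039748)
√(q + Y(O(-14, b(0, n(6))))) = √(-1605/40379 + 2*(-(-3)/(2 + 7*2))) = √(-1605/40379 + 2*(-(-3)/(2 + 14))) = √(-1605/40379 + 2*(-(-3)/16)) = √(-1605/40379 + 2*(-1*(-3/16))) = √(-1605/40379 + 2*(3/16)) = √(-1605/40379 + 3/8) = √(108297/323032) = 9*√107973446/161516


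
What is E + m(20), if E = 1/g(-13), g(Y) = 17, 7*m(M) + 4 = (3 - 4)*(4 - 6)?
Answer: -27/119 ≈ -0.22689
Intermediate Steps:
m(M) = -2/7 (m(M) = -4/7 + ((3 - 4)*(4 - 6))/7 = -4/7 + (-1*(-2))/7 = -4/7 + (⅐)*2 = -4/7 + 2/7 = -2/7)
E = 1/17 ≈ 0.058824
E + m(20) = 1/17 - 2/7 = -27/119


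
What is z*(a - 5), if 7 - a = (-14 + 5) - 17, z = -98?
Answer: -2744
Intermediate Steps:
a = 33 (a = 7 - ((-14 + 5) - 17) = 7 - (-9 - 17) = 7 - 1*(-26) = 7 + 26 = 33)
z*(a - 5) = -98*(33 - 5) = -98*28 = -2744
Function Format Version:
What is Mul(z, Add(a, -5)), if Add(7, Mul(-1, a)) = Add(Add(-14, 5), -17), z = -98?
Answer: -2744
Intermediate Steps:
a = 33 (a = Add(7, Mul(-1, Add(Add(-14, 5), -17))) = Add(7, Mul(-1, Add(-9, -17))) = Add(7, Mul(-1, -26)) = Add(7, 26) = 33)
Mul(z, Add(a, -5)) = Mul(-98, Add(33, -5)) = Mul(-98, 28) = -2744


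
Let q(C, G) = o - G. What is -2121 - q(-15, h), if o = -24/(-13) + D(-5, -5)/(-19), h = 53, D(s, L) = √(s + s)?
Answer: -26908/13 + I*√10/19 ≈ -2069.8 + 0.16644*I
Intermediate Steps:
D(s, L) = √2*√s (D(s, L) = √(2*s) = √2*√s)
o = 24/13 - I*√10/19 (o = -24/(-13) + (√2*√(-5))/(-19) = -24*(-1/13) + (√2*(I*√5))*(-1/19) = 24/13 + (I*√10)*(-1/19) = 24/13 - I*√10/19 ≈ 1.8462 - 0.16644*I)
q(C, G) = 24/13 - G - I*√10/19 (q(C, G) = (24/13 - I*√10/19) - G = 24/13 - G - I*√10/19)
-2121 - q(-15, h) = -2121 - (24/13 - 1*53 - I*√10/19) = -2121 - (24/13 - 53 - I*√10/19) = -2121 - (-665/13 - I*√10/19) = -2121 + (665/13 + I*√10/19) = -26908/13 + I*√10/19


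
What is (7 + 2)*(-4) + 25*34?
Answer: 814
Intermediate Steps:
(7 + 2)*(-4) + 25*34 = 9*(-4) + 850 = -36 + 850 = 814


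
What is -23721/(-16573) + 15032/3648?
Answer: 41957443/7557288 ≈ 5.5519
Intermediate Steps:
-23721/(-16573) + 15032/3648 = -23721*(-1/16573) + 15032*(1/3648) = 23721/16573 + 1879/456 = 41957443/7557288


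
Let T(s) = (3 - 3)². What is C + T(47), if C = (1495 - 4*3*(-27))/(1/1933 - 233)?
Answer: -3516127/450388 ≈ -7.8069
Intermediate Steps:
T(s) = 0 (T(s) = 0² = 0)
C = -3516127/450388 (C = (1495 - 12*(-27))/(1/1933 - 233) = (1495 + 324)/(-450388/1933) = 1819*(-1933/450388) = -3516127/450388 ≈ -7.8069)
C + T(47) = -3516127/450388 + 0 = -3516127/450388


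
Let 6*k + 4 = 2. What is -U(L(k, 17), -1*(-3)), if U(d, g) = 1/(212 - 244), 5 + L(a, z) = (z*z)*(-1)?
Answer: 1/32 ≈ 0.031250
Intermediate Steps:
k = -1/3 (k = -2/3 + (1/6)*2 = -2/3 + 1/3 = -1/3 ≈ -0.33333)
L(a, z) = -5 - z**2 (L(a, z) = -5 + (z*z)*(-1) = -5 + z**2*(-1) = -5 - z**2)
U(d, g) = -1/32 (U(d, g) = 1/(-32) = -1/32)
-U(L(k, 17), -1*(-3)) = -1*(-1/32) = 1/32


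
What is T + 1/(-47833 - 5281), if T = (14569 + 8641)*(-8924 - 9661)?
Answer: -22911140844901/53114 ≈ -4.3136e+8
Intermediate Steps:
T = -431357850 (T = 23210*(-18585) = -431357850)
T + 1/(-47833 - 5281) = -431357850 + 1/(-47833 - 5281) = -431357850 + 1/(-53114) = -431357850 - 1/53114 = -22911140844901/53114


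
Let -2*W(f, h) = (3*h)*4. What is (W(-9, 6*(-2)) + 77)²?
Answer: 22201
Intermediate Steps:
W(f, h) = -6*h (W(f, h) = -3*h*4/2 = -6*h)
(W(-9, 6*(-2)) + 77)² = (-36*(-2) + 77)² = (-6*(-12) + 77)² = (72 + 77)² = 149² = 22201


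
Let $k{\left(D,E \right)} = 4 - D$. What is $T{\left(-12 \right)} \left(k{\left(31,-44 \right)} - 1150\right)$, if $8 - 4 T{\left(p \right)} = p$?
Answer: $-5885$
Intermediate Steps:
$T{\left(p \right)} = 2 - \frac{p}{4}$
$T{\left(-12 \right)} \left(k{\left(31,-44 \right)} - 1150\right) = \left(2 - -3\right) \left(\left(4 - 31\right) - 1150\right) = \left(2 + 3\right) \left(\left(4 - 31\right) - 1150\right) = 5 \left(-27 - 1150\right) = 5 \left(-1177\right) = -5885$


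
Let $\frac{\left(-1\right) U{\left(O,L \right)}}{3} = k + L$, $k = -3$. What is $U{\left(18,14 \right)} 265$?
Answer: $-8745$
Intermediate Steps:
$U{\left(O,L \right)} = 9 - 3 L$ ($U{\left(O,L \right)} = - 3 \left(-3 + L\right) = 9 - 3 L$)
$U{\left(18,14 \right)} 265 = \left(9 - 42\right) 265 = \left(-33\right) 265 = -8745$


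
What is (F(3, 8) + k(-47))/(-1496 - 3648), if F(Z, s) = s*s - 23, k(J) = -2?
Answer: -39/5144 ≈ -0.0075817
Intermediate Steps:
F(Z, s) = -23 + s² (F(Z, s) = s² - 23 = -23 + s²)
(F(3, 8) + k(-47))/(-1496 - 3648) = ((-23 + 8²) - 2)/(-1496 - 3648) = ((-23 + 64) - 2)/(-5144) = (41 - 2)*(-1/5144) = 39*(-1/5144) = -39/5144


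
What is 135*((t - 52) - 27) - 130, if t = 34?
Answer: -6205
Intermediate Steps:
135*((t - 52) - 27) - 130 = 135*((34 - 52) - 27) - 130 = 135*(-18 - 27) - 130 = 135*(-45) - 130 = -6075 - 130 = -6205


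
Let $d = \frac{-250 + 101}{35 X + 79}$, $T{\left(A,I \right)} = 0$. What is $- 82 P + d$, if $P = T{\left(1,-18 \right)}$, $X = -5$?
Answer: $\frac{149}{96} \approx 1.5521$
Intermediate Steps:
$P = 0$
$d = \frac{149}{96}$ ($d = \frac{-250 + 101}{35 \left(-5\right) + 79} = - \frac{149}{-175 + 79} = - \frac{149}{-96} = \left(-149\right) \left(- \frac{1}{96}\right) = \frac{149}{96} \approx 1.5521$)
$- 82 P + d = \left(-82\right) 0 + \frac{149}{96} = 0 + \frac{149}{96} = \frac{149}{96}$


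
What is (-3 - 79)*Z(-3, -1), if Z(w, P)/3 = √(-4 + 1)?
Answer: -246*I*√3 ≈ -426.08*I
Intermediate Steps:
Z(w, P) = 3*I*√3 (Z(w, P) = 3*√(-4 + 1) = 3*√(-3) = 3*(I*√3) = 3*I*√3)
(-3 - 79)*Z(-3, -1) = (-3 - 79)*(3*I*√3) = -246*I*√3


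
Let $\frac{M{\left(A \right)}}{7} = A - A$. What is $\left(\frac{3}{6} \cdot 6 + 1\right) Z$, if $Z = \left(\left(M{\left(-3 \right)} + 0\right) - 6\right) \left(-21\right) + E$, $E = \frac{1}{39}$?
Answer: $\frac{19660}{39} \approx 504.1$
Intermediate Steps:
$E = \frac{1}{39} \approx 0.025641$
$M{\left(A \right)} = 0$ ($M{\left(A \right)} = 7 \left(A - A\right) = 7 \cdot 0 = 0$)
$Z = \frac{4915}{39}$ ($Z = \left(\left(0 + 0\right) - 6\right) \left(-21\right) + \frac{1}{39} = \left(0 - 6\right) \left(-21\right) + \frac{1}{39} = \left(-6\right) \left(-21\right) + \frac{1}{39} = 126 + \frac{1}{39} = \frac{4915}{39} \approx 126.03$)
$\left(\frac{3}{6} \cdot 6 + 1\right) Z = \left(\frac{3}{6} \cdot 6 + 1\right) \frac{4915}{39} = \left(3 \cdot \frac{1}{6} \cdot 6 + 1\right) \frac{4915}{39} = \left(\frac{1}{2} \cdot 6 + 1\right) \frac{4915}{39} = \left(3 + 1\right) \frac{4915}{39} = 4 \cdot \frac{4915}{39} = \frac{19660}{39}$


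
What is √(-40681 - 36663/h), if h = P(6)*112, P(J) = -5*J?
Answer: I*√3188534930/280 ≈ 201.67*I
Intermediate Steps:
h = -3360 (h = -5*6*112 = -30*112 = -3360)
√(-40681 - 36663/h) = √(-40681 - 36663/(-3360)) = √(-40681 - 36663*(-1/3360)) = √(-40681 + 12221/1120) = √(-45550499/1120) = I*√3188534930/280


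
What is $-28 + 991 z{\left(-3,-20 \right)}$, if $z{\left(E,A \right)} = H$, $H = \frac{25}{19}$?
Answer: $\frac{24243}{19} \approx 1275.9$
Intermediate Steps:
$H = \frac{25}{19}$ ($H = 25 \cdot \frac{1}{19} = \frac{25}{19} \approx 1.3158$)
$z{\left(E,A \right)} = \frac{25}{19}$
$-28 + 991 z{\left(-3,-20 \right)} = -28 + 991 \cdot \frac{25}{19} = -28 + \frac{24775}{19} = \frac{24243}{19}$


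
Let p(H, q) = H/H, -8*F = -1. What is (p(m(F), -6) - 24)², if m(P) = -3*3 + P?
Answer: 529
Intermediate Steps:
F = ⅛ (F = -⅛*(-1) = ⅛ ≈ 0.12500)
m(P) = -9 + P
p(H, q) = 1
(p(m(F), -6) - 24)² = (1 - 24)² = (-23)² = 529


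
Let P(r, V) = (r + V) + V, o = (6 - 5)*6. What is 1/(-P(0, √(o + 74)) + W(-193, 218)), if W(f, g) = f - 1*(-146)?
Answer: -47/1889 + 8*√5/1889 ≈ -0.015411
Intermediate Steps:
o = 6 (o = 1*6 = 6)
W(f, g) = 146 + f (W(f, g) = f + 146 = 146 + f)
P(r, V) = r + 2*V (P(r, V) = (V + r) + V = r + 2*V)
1/(-P(0, √(o + 74)) + W(-193, 218)) = 1/(-(0 + 2*√(6 + 74)) + (146 - 193)) = 1/(-(0 + 2*√80) - 47) = 1/(-(0 + 2*(4*√5)) - 47) = 1/(-(0 + 8*√5) - 47) = 1/(-8*√5 - 47) = 1/(-47 - 8*√5)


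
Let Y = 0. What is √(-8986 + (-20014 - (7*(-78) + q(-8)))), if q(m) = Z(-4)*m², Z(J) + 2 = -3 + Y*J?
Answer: 3*I*√3126 ≈ 167.73*I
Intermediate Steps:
Z(J) = -5 (Z(J) = -2 + (-3 + 0*J) = -2 + (-3 + 0) = -2 - 3 = -5)
q(m) = -5*m²
√(-8986 + (-20014 - (7*(-78) + q(-8)))) = √(-8986 + (-20014 - (7*(-78) - 5*(-8)²))) = √(-8986 + (-20014 - (-546 - 5*64))) = √(-8986 + (-20014 - (-546 - 320))) = √(-8986 + (-20014 - 1*(-866))) = √(-8986 + (-20014 + 866)) = √(-8986 - 19148) = √(-28134) = 3*I*√3126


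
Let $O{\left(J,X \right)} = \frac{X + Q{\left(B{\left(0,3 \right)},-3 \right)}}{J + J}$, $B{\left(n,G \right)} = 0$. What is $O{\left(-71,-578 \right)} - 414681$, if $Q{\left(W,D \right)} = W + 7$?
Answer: $- \frac{58884131}{142} \approx -4.1468 \cdot 10^{5}$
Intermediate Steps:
$Q{\left(W,D \right)} = 7 + W$
$O{\left(J,X \right)} = \frac{7 + X}{2 J}$ ($O{\left(J,X \right)} = \frac{X + \left(7 + 0\right)}{J + J} = \frac{X + 7}{2 J} = \left(7 + X\right) \frac{1}{2 J} = \frac{7 + X}{2 J}$)
$O{\left(-71,-578 \right)} - 414681 = \frac{7 - 578}{2 \left(-71\right)} - 414681 = \frac{1}{2} \left(- \frac{1}{71}\right) \left(-571\right) - 414681 = \frac{571}{142} - 414681 = - \frac{58884131}{142}$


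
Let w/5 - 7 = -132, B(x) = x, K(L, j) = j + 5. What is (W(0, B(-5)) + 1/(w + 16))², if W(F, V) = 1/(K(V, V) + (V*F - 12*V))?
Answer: 3721/16483600 ≈ 0.00022574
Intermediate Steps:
K(L, j) = 5 + j
w = -625 (w = 35 + 5*(-132) = 35 - 660 = -625)
W(F, V) = 1/(5 - 11*V + F*V) (W(F, V) = 1/((5 + V) + (V*F - 12*V)) = 1/((5 + V) + (F*V - 12*V)) = 1/((5 + V) + (-12*V + F*V)) = 1/(5 - 11*V + F*V))
(W(0, B(-5)) + 1/(w + 16))² = (1/(5 - 11*(-5) + 0*(-5)) + 1/(-625 + 16))² = (1/(5 + 55 + 0) + 1/(-609))² = (1/60 - 1/609)² = (61/4060)² = 3721/16483600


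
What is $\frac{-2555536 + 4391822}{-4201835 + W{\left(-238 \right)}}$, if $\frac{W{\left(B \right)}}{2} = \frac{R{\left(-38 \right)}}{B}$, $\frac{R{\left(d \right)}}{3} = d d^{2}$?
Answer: $- \frac{218518034}{499853749} \approx -0.43716$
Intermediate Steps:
$R{\left(d \right)} = 3 d^{3}$ ($R{\left(d \right)} = 3 d d^{2} = 3 d^{3}$)
$W{\left(B \right)} = - \frac{329232}{B}$ ($W{\left(B \right)} = 2 \frac{3 \left(-38\right)^{3}}{B} = 2 \frac{3 \left(-54872\right)}{B} = 2 \left(- \frac{164616}{B}\right) = - \frac{329232}{B}$)
$\frac{-2555536 + 4391822}{-4201835 + W{\left(-238 \right)}} = \frac{-2555536 + 4391822}{-4201835 - \frac{329232}{-238}} = \frac{1836286}{-4201835 - - \frac{164616}{119}} = \frac{1836286}{-4201835 + \frac{164616}{119}} = \frac{1836286}{- \frac{499853749}{119}} = 1836286 \left(- \frac{119}{499853749}\right) = - \frac{218518034}{499853749}$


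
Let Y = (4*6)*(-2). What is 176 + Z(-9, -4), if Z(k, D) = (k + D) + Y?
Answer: 115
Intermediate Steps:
Y = -48 (Y = 24*(-2) = -48)
Z(k, D) = -48 + D + k (Z(k, D) = (k + D) - 48 = (D + k) - 48 = -48 + D + k)
176 + Z(-9, -4) = 176 + (-48 - 4 - 9) = 176 - 61 = 115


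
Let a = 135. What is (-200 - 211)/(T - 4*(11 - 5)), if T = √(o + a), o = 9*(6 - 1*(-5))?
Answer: 548/19 + 137*√26/38 ≈ 47.225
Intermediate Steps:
o = 99 (o = 9*(6 + 5) = 9*11 = 99)
T = 3*√26 (T = √(99 + 135) = √234 = 3*√26 ≈ 15.297)
(-200 - 211)/(T - 4*(11 - 5)) = (-200 - 211)/(3*√26 - 4*(11 - 5)) = -411/(3*√26 - 4*6) = -411/(3*√26 - 24) = -411/(-24 + 3*√26)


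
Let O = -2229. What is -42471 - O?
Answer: -40242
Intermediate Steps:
-42471 - O = -42471 - 1*(-2229) = -42471 + 2229 = -40242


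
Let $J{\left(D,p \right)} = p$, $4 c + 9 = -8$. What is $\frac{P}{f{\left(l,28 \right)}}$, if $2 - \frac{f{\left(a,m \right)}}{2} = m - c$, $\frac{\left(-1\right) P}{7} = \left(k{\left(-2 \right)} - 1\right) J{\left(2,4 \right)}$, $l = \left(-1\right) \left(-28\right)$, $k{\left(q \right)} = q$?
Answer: $- \frac{168}{121} \approx -1.3884$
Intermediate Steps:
$c = - \frac{17}{4}$ ($c = - \frac{9}{4} + \frac{1}{4} \left(-8\right) = - \frac{9}{4} - 2 = - \frac{17}{4} \approx -4.25$)
$l = 28$
$P = 84$ ($P = - 7 \left(-2 - 1\right) 4 = - 7 \left(\left(-3\right) 4\right) = \left(-7\right) \left(-12\right) = 84$)
$f{\left(a,m \right)} = - \frac{9}{2} - 2 m$ ($f{\left(a,m \right)} = 4 - 2 \left(m - - \frac{17}{4}\right) = 4 - 2 \left(m + \frac{17}{4}\right) = 4 - 2 \left(\frac{17}{4} + m\right) = 4 - \left(\frac{17}{2} + 2 m\right) = - \frac{9}{2} - 2 m$)
$\frac{P}{f{\left(l,28 \right)}} = \frac{84}{- \frac{9}{2} - 56} = \frac{84}{- \frac{121}{2}} = 84 \left(- \frac{2}{121}\right) = - \frac{168}{121}$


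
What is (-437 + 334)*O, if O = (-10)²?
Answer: -10300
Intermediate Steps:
O = 100
(-437 + 334)*O = (-437 + 334)*100 = -103*100 = -10300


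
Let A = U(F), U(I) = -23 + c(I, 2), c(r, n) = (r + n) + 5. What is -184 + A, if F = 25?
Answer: -175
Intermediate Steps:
c(r, n) = 5 + n + r (c(r, n) = (n + r) + 5 = 5 + n + r)
U(I) = -16 + I (U(I) = -23 + (5 + 2 + I) = -23 + (7 + I) = -16 + I)
A = 9 (A = -16 + 25 = 9)
-184 + A = -184 + 9 = -175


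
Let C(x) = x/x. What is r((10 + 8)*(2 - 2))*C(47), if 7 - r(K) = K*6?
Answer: 7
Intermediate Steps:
r(K) = 7 - 6*K (r(K) = 7 - K*6 = 7 - 6*K)
C(x) = 1
r((10 + 8)*(2 - 2))*C(47) = (7 - 6*(10 + 8)*(2 - 2))*1 = (7 - 108*0)*1 = (7 - 6*0)*1 = (7 + 0)*1 = 7*1 = 7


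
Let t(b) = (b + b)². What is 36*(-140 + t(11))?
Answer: 12384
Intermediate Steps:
t(b) = 4*b² (t(b) = (2*b)² = 4*b²)
36*(-140 + t(11)) = 36*(-140 + 4*11²) = 36*(-140 + 4*121) = 36*(-140 + 484) = 36*344 = 12384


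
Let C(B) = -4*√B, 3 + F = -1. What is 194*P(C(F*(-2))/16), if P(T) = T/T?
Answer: 194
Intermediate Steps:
F = -4 (F = -3 - 1 = -4)
P(T) = 1
194*P(C(F*(-2))/16) = 194*1 = 194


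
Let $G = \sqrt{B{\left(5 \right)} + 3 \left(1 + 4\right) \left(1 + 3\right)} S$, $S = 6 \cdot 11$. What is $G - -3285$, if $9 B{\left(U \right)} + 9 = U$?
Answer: $3285 + 44 \sqrt{134} \approx 3794.3$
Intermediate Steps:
$B{\left(U \right)} = -1 + \frac{U}{9}$
$S = 66$
$G = 44 \sqrt{134}$ ($G = \sqrt{\left(-1 + \frac{1}{9} \cdot 5\right) + 3 \left(1 + 4\right) \left(1 + 3\right)} 66 = \sqrt{\left(-1 + \frac{5}{9}\right) + 3 \cdot 5 \cdot 4} \cdot 66 = \sqrt{- \frac{4}{9} + 3 \cdot 20} \cdot 66 = \sqrt{- \frac{4}{9} + 60} \cdot 66 = \sqrt{\frac{536}{9}} \cdot 66 = \frac{2 \sqrt{134}}{3} \cdot 66 = 44 \sqrt{134} \approx 509.34$)
$G - -3285 = 44 \sqrt{134} - -3285 = 44 \sqrt{134} + 3285 = 3285 + 44 \sqrt{134}$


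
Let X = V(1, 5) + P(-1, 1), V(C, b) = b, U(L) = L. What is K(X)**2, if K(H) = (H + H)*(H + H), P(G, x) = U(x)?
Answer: 20736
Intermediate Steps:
P(G, x) = x
X = 6 (X = 5 + 1 = 6)
K(H) = 4*H**2 (K(H) = (2*H)*(2*H) = 4*H**2)
K(X)**2 = (4*6**2)**2 = (4*36)**2 = 144**2 = 20736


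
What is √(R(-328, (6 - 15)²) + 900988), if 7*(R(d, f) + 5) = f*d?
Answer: √43962191/7 ≈ 947.20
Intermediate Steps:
R(d, f) = -5 + d*f/7 (R(d, f) = -5 + (f*d)/7 = -5 + (d*f)/7 = -5 + d*f/7)
√(R(-328, (6 - 15)²) + 900988) = √((-5 + (⅐)*(-328)*(6 - 15)²) + 900988) = √((-5 + (⅐)*(-328)*(-9)²) + 900988) = √((-5 + (⅐)*(-328)*81) + 900988) = √((-5 - 26568/7) + 900988) = √(-26603/7 + 900988) = √(6280313/7) = √43962191/7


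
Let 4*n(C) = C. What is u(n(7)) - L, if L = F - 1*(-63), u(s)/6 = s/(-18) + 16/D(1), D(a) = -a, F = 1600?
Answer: -21115/12 ≈ -1759.6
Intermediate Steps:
n(C) = C/4
u(s) = -96 - s/3 (u(s) = 6*(s/(-18) + 16/((-1*1))) = 6*(s*(-1/18) + 16/(-1)) = 6*(-s/18 + 16*(-1)) = 6*(-s/18 - 16) = 6*(-16 - s/18) = -96 - s/3)
L = 1663 (L = 1600 - 1*(-63) = 1600 + 63 = 1663)
u(n(7)) - L = (-96 - 7/12) - 1*1663 = (-96 - ⅓*7/4) - 1663 = (-96 - 7/12) - 1663 = -1159/12 - 1663 = -21115/12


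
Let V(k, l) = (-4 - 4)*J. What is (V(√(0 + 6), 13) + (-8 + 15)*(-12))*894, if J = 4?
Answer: -103704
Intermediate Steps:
V(k, l) = -32 (V(k, l) = (-4 - 4)*4 = -8*4 = -32)
(V(√(0 + 6), 13) + (-8 + 15)*(-12))*894 = (-32 + (-8 + 15)*(-12))*894 = (-32 + 7*(-12))*894 = (-32 - 84)*894 = -116*894 = -103704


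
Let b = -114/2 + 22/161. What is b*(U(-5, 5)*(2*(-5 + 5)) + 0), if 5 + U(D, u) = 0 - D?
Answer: 0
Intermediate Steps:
U(D, u) = -5 - D (U(D, u) = -5 + (0 - D) = -5 - D)
b = -9155/161 (b = -114*½ + 22*(1/161) = -57 + 22/161 = -9155/161 ≈ -56.863)
b*(U(-5, 5)*(2*(-5 + 5)) + 0) = -9155*((-5 - 1*(-5))*(2*(-5 + 5)) + 0)/161 = -9155*((-5 + 5)*(2*0) + 0)/161 = -9155*(0*0 + 0)/161 = -9155*(0 + 0)/161 = -9155/161*0 = 0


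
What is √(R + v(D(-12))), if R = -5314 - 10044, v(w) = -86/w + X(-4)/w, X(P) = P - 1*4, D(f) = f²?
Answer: I*√2211646/12 ≈ 123.93*I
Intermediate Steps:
X(P) = -4 + P (X(P) = P - 4 = -4 + P)
v(w) = -94/w (v(w) = -86/w + (-4 - 4)/w = -86/w - 8/w = -94/w)
R = -15358
√(R + v(D(-12))) = √(-15358 - 94/((-12)²)) = √(-15358 - 94/144) = √(-15358 - 94*1/144) = √(-15358 - 47/72) = √(-1105823/72) = I*√2211646/12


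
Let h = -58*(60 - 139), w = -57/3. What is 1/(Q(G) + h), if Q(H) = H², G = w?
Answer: 1/4943 ≈ 0.00020231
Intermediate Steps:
w = -19 (w = -57*⅓ = -19)
h = 4582 (h = -58*(-79) = 4582)
G = -19
1/(Q(G) + h) = 1/((-19)² + 4582) = 1/(361 + 4582) = 1/4943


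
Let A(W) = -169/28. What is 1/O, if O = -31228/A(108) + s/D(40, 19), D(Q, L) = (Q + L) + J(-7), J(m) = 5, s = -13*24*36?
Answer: 338/1689449 ≈ 0.00020007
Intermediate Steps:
s = -11232 (s = -312*36 = -11232)
A(W) = -169/28 (A(W) = -169*1/28 = -169/28)
D(Q, L) = 5 + L + Q (D(Q, L) = (Q + L) + 5 = (L + Q) + 5 = 5 + L + Q)
O = 1689449/338 (O = -31228/(-169/28) - 11232/(5 + 19 + 40) = -31228*(-28/169) - 11232/64 = 874384/169 - 11232*1/64 = 874384/169 - 351/2 = 1689449/338 ≈ 4998.4)
1/O = 1/(1689449/338) = 338/1689449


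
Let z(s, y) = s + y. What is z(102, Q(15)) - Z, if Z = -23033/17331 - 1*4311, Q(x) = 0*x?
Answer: 76504736/17331 ≈ 4414.3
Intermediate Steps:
Q(x) = 0
Z = -74736974/17331 (Z = -23033*1/17331 - 4311 = -23033/17331 - 4311 = -74736974/17331 ≈ -4312.3)
z(102, Q(15)) - Z = (102 + 0) - 1*(-74736974/17331) = 102 + 74736974/17331 = 76504736/17331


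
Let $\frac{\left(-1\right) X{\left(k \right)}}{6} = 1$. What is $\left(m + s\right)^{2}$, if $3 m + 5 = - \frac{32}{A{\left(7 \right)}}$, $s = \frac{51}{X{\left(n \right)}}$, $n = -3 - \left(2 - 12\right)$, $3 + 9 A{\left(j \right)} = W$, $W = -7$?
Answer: $\frac{289}{900} \approx 0.32111$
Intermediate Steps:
$A{\left(j \right)} = - \frac{10}{9}$ ($A{\left(j \right)} = - \frac{1}{3} + \frac{1}{9} \left(-7\right) = - \frac{1}{3} - \frac{7}{9} = - \frac{10}{9}$)
$n = 7$ ($n = -3 - \left(2 - 12\right) = -3 - -10 = -3 + 10 = 7$)
$X{\left(k \right)} = -6$ ($X{\left(k \right)} = \left(-6\right) 1 = -6$)
$s = - \frac{17}{2}$ ($s = \frac{51}{-6} = 51 \left(- \frac{1}{6}\right) = - \frac{17}{2} \approx -8.5$)
$m = \frac{119}{15}$ ($m = - \frac{5}{3} + \frac{\left(-32\right) \frac{1}{- \frac{10}{9}}}{3} = - \frac{5}{3} + \frac{\left(-32\right) \left(- \frac{9}{10}\right)}{3} = - \frac{5}{3} + \frac{1}{3} \cdot \frac{144}{5} = - \frac{5}{3} + \frac{48}{5} = \frac{119}{15} \approx 7.9333$)
$\left(m + s\right)^{2} = \left(\frac{119}{15} - \frac{17}{2}\right)^{2} = \left(- \frac{17}{30}\right)^{2} = \frac{289}{900}$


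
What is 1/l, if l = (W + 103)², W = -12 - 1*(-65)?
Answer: 1/24336 ≈ 4.1091e-5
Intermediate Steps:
W = 53 (W = -12 + 65 = 53)
l = 24336 (l = (53 + 103)² = 156² = 24336)
1/l = 1/24336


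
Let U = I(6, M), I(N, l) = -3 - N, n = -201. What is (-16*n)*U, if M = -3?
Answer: -28944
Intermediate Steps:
U = -9 (U = -3 - 1*6 = -3 - 6 = -9)
(-16*n)*U = -16*(-201)*(-9) = 3216*(-9) = -28944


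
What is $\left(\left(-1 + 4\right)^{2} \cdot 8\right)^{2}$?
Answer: $5184$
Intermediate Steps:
$\left(\left(-1 + 4\right)^{2} \cdot 8\right)^{2} = \left(3^{2} \cdot 8\right)^{2} = \left(9 \cdot 8\right)^{2} = 72^{2} = 5184$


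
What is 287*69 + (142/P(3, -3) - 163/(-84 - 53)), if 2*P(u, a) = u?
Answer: 8178430/411 ≈ 19899.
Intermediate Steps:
P(u, a) = u/2
287*69 + (142/P(3, -3) - 163/(-84 - 53)) = 287*69 + (142/(((½)*3)) - 163/(-84 - 53)) = 19803 + (142/(3/2) - 163/(-137)) = 19803 + (142*(⅔) - 163*(-1/137)) = 19803 + (284/3 + 163/137) = 19803 + 39397/411 = 8178430/411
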